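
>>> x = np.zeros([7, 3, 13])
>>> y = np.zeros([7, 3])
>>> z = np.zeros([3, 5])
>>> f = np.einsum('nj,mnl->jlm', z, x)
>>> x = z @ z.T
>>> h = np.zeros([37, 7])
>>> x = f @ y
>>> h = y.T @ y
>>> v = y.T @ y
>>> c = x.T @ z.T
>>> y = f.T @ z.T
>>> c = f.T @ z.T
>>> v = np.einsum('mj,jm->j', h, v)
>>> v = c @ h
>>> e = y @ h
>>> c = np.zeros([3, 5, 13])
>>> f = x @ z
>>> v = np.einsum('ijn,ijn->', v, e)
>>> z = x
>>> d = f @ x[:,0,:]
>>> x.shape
(5, 13, 3)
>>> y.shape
(7, 13, 3)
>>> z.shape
(5, 13, 3)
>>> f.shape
(5, 13, 5)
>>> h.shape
(3, 3)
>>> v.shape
()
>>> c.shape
(3, 5, 13)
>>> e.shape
(7, 13, 3)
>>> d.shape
(5, 13, 3)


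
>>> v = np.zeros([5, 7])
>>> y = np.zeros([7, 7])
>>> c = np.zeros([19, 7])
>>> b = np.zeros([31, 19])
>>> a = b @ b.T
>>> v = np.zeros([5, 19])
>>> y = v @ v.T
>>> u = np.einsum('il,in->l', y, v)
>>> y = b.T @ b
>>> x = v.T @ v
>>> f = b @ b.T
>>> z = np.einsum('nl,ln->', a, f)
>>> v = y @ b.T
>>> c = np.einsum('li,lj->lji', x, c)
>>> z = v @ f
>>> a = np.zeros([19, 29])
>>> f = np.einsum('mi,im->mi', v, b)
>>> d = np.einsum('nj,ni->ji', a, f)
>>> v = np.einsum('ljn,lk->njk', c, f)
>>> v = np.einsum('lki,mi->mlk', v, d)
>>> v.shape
(29, 19, 7)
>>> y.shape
(19, 19)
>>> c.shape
(19, 7, 19)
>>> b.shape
(31, 19)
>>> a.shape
(19, 29)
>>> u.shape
(5,)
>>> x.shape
(19, 19)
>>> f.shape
(19, 31)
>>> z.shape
(19, 31)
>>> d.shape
(29, 31)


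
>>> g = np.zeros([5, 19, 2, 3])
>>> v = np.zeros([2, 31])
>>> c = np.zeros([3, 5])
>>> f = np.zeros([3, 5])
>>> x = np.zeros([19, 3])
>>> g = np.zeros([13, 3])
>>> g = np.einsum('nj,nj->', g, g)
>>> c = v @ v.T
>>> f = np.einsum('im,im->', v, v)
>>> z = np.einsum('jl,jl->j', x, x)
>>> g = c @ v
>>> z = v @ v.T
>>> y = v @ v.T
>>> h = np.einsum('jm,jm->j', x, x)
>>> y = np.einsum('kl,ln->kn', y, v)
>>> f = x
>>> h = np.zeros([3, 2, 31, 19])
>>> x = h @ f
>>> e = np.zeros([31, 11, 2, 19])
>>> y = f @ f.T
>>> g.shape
(2, 31)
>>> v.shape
(2, 31)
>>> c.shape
(2, 2)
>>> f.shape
(19, 3)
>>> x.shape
(3, 2, 31, 3)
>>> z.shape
(2, 2)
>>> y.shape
(19, 19)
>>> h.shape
(3, 2, 31, 19)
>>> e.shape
(31, 11, 2, 19)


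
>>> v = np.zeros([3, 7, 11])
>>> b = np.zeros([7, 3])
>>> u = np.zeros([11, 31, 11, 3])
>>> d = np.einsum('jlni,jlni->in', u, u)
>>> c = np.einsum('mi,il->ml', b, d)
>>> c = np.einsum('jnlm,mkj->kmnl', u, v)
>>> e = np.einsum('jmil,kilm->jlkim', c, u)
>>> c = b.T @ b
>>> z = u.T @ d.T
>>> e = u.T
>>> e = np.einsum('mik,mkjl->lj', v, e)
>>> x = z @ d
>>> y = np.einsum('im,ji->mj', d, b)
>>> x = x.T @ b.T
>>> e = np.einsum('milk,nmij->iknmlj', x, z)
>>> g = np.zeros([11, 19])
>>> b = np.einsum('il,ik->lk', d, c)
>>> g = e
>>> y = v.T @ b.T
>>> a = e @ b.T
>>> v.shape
(3, 7, 11)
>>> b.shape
(11, 3)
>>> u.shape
(11, 31, 11, 3)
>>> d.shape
(3, 11)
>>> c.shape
(3, 3)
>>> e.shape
(31, 7, 3, 11, 11, 3)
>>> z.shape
(3, 11, 31, 3)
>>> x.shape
(11, 31, 11, 7)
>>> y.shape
(11, 7, 11)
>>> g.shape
(31, 7, 3, 11, 11, 3)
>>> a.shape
(31, 7, 3, 11, 11, 11)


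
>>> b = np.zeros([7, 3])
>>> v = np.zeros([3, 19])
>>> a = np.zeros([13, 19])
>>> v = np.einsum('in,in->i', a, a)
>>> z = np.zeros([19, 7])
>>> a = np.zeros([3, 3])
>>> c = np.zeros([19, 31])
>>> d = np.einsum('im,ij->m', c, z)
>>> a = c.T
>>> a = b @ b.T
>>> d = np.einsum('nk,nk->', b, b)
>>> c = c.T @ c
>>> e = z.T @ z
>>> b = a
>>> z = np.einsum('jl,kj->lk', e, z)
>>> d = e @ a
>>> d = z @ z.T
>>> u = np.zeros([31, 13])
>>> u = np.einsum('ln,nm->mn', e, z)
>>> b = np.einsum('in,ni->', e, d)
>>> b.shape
()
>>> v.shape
(13,)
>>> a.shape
(7, 7)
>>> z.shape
(7, 19)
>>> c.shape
(31, 31)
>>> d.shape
(7, 7)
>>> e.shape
(7, 7)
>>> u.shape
(19, 7)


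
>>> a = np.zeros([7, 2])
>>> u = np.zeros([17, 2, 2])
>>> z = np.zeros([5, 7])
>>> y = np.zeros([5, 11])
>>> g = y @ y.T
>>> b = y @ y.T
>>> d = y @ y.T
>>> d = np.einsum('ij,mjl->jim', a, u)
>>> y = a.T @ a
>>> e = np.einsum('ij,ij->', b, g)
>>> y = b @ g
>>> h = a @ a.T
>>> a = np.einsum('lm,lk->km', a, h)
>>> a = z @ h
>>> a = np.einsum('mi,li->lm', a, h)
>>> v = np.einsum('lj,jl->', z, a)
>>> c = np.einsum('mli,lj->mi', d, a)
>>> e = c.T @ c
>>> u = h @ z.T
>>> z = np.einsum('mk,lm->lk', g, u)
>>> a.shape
(7, 5)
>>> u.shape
(7, 5)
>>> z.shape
(7, 5)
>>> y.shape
(5, 5)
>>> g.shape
(5, 5)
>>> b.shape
(5, 5)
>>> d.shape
(2, 7, 17)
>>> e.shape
(17, 17)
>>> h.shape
(7, 7)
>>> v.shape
()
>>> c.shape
(2, 17)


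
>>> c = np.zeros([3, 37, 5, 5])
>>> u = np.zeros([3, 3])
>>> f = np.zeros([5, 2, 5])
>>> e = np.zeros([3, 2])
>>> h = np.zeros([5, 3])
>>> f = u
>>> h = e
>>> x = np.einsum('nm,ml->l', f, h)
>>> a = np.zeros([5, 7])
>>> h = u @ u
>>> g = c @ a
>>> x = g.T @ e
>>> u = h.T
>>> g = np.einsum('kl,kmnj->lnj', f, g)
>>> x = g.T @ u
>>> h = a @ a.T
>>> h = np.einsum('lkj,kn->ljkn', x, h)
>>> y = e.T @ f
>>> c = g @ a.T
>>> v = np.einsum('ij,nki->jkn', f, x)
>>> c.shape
(3, 5, 5)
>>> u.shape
(3, 3)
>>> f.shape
(3, 3)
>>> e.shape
(3, 2)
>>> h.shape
(7, 3, 5, 5)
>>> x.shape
(7, 5, 3)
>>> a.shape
(5, 7)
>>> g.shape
(3, 5, 7)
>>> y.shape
(2, 3)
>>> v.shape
(3, 5, 7)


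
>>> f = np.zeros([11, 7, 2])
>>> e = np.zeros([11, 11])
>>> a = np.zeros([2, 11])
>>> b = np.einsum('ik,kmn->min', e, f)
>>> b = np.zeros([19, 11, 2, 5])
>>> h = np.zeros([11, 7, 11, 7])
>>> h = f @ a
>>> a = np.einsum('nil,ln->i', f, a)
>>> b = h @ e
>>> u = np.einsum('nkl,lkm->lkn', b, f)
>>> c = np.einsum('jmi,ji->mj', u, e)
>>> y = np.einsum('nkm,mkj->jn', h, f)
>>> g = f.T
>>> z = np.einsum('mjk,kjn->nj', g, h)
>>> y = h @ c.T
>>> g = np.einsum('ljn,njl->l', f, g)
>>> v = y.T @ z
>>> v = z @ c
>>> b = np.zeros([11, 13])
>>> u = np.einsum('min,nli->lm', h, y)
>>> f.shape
(11, 7, 2)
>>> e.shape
(11, 11)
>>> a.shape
(7,)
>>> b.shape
(11, 13)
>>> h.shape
(11, 7, 11)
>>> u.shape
(7, 11)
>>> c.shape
(7, 11)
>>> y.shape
(11, 7, 7)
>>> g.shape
(11,)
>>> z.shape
(11, 7)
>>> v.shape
(11, 11)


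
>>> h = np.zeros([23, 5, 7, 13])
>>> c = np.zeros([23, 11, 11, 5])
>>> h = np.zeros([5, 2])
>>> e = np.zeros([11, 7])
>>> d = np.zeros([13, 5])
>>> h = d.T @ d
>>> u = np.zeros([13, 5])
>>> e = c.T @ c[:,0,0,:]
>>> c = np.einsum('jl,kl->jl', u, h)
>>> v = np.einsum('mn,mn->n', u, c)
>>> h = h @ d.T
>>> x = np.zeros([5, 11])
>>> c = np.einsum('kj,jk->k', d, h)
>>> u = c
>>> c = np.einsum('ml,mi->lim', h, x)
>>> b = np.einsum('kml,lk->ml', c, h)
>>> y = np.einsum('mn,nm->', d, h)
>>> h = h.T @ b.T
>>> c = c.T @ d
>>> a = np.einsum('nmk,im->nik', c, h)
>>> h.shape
(13, 11)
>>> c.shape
(5, 11, 5)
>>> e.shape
(5, 11, 11, 5)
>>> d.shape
(13, 5)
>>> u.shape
(13,)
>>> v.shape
(5,)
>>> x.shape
(5, 11)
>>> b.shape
(11, 5)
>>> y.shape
()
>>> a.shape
(5, 13, 5)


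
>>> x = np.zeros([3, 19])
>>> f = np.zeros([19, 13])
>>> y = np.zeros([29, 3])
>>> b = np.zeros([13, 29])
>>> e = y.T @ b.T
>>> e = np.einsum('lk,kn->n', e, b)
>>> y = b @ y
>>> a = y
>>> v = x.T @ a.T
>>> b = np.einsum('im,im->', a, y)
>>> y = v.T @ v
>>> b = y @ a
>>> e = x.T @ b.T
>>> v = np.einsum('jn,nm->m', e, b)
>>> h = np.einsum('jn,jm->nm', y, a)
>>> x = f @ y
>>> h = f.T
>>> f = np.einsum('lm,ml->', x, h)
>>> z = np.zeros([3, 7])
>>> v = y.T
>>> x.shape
(19, 13)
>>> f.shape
()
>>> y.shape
(13, 13)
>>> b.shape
(13, 3)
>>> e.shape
(19, 13)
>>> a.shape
(13, 3)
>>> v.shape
(13, 13)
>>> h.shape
(13, 19)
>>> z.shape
(3, 7)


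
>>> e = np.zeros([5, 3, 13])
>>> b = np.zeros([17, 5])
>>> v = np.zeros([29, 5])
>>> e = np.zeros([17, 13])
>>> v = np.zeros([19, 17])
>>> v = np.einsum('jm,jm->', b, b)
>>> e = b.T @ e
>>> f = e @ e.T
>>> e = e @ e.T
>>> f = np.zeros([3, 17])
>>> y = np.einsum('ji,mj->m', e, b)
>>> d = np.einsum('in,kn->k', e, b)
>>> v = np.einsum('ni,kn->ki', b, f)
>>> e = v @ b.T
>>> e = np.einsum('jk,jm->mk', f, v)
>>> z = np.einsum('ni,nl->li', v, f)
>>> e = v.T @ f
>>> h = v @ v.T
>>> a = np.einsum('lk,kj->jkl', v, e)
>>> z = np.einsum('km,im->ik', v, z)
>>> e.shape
(5, 17)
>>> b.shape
(17, 5)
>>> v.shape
(3, 5)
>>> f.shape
(3, 17)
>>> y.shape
(17,)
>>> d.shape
(17,)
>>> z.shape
(17, 3)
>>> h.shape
(3, 3)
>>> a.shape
(17, 5, 3)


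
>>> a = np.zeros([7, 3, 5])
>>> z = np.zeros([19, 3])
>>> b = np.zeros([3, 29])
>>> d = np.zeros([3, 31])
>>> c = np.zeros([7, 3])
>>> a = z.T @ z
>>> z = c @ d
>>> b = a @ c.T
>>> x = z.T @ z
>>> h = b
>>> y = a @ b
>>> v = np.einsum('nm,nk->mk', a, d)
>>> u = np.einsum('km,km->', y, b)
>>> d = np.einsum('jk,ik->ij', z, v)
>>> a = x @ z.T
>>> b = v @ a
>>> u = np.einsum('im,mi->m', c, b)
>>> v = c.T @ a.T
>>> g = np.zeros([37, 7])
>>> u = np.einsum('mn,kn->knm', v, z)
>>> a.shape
(31, 7)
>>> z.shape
(7, 31)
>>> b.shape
(3, 7)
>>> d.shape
(3, 7)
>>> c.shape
(7, 3)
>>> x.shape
(31, 31)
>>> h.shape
(3, 7)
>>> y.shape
(3, 7)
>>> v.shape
(3, 31)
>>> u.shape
(7, 31, 3)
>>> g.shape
(37, 7)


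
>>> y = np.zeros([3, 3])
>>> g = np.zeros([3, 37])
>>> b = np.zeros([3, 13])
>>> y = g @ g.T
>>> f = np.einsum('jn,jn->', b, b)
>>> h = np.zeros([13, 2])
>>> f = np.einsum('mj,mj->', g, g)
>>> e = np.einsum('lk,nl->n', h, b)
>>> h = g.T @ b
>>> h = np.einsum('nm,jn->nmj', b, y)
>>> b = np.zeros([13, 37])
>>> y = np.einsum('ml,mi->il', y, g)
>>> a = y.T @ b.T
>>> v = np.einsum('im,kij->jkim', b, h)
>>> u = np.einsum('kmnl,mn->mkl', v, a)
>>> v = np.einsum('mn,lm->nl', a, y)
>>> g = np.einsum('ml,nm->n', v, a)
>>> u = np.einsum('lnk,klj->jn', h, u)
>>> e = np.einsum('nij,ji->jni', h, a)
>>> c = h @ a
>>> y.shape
(37, 3)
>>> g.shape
(3,)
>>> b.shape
(13, 37)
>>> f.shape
()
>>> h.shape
(3, 13, 3)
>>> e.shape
(3, 3, 13)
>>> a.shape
(3, 13)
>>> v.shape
(13, 37)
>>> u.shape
(37, 13)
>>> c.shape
(3, 13, 13)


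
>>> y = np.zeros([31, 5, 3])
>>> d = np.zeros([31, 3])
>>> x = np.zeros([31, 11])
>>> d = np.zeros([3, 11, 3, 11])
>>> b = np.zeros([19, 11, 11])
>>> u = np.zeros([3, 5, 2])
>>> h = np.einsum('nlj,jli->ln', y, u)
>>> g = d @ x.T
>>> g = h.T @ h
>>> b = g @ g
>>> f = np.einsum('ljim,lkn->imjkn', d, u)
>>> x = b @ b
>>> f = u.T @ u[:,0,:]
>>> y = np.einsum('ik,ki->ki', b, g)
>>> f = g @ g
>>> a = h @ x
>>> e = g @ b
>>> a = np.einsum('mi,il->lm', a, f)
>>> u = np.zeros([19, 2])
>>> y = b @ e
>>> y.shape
(31, 31)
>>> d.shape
(3, 11, 3, 11)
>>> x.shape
(31, 31)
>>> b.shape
(31, 31)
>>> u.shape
(19, 2)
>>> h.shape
(5, 31)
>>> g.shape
(31, 31)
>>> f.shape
(31, 31)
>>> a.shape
(31, 5)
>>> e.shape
(31, 31)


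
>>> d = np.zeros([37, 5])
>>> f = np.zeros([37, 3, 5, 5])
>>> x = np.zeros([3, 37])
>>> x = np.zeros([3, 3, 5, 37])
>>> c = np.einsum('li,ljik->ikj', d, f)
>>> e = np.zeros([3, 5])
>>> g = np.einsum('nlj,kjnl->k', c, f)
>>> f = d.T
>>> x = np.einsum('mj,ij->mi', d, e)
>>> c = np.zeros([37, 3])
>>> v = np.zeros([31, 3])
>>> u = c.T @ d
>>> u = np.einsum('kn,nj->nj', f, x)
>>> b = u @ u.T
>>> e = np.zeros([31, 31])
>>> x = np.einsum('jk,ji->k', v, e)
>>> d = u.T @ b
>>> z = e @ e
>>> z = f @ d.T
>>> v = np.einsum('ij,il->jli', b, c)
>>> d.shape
(3, 37)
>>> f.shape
(5, 37)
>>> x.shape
(3,)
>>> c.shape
(37, 3)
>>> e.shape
(31, 31)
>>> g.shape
(37,)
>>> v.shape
(37, 3, 37)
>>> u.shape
(37, 3)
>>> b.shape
(37, 37)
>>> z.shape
(5, 3)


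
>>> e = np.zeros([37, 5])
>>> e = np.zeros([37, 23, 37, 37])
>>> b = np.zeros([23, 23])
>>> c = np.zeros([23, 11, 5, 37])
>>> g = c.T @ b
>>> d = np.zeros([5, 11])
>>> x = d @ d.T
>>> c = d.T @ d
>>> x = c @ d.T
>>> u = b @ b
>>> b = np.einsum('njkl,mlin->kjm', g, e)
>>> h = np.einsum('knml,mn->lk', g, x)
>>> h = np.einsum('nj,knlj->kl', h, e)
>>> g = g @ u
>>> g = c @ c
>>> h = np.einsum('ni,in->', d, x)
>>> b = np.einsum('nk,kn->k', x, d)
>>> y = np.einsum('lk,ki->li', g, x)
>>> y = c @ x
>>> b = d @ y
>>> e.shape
(37, 23, 37, 37)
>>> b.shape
(5, 5)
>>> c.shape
(11, 11)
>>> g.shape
(11, 11)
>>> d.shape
(5, 11)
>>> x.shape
(11, 5)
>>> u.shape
(23, 23)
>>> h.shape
()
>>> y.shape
(11, 5)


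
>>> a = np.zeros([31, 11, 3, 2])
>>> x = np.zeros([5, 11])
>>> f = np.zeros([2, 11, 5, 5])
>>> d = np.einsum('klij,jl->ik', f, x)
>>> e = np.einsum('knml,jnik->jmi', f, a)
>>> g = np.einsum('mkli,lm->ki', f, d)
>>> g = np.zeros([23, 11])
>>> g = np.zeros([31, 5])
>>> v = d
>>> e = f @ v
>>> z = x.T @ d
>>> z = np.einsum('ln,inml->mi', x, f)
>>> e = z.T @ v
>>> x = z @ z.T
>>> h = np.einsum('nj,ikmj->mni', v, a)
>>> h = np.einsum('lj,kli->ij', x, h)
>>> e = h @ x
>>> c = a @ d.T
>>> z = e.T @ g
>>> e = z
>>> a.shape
(31, 11, 3, 2)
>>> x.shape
(5, 5)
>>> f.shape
(2, 11, 5, 5)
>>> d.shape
(5, 2)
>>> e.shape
(5, 5)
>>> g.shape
(31, 5)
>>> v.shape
(5, 2)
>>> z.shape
(5, 5)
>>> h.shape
(31, 5)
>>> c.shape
(31, 11, 3, 5)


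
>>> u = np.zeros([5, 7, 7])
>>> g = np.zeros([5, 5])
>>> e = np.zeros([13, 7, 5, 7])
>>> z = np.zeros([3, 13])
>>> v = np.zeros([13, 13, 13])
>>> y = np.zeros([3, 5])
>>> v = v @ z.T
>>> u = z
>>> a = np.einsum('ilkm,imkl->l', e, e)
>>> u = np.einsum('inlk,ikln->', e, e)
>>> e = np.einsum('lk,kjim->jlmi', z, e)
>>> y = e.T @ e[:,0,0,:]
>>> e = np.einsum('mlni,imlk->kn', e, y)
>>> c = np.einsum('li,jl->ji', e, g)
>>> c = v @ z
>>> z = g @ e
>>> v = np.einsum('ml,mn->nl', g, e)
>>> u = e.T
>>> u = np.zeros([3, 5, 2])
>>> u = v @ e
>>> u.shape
(7, 7)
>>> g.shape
(5, 5)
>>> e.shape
(5, 7)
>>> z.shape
(5, 7)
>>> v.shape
(7, 5)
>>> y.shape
(5, 7, 3, 5)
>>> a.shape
(7,)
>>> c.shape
(13, 13, 13)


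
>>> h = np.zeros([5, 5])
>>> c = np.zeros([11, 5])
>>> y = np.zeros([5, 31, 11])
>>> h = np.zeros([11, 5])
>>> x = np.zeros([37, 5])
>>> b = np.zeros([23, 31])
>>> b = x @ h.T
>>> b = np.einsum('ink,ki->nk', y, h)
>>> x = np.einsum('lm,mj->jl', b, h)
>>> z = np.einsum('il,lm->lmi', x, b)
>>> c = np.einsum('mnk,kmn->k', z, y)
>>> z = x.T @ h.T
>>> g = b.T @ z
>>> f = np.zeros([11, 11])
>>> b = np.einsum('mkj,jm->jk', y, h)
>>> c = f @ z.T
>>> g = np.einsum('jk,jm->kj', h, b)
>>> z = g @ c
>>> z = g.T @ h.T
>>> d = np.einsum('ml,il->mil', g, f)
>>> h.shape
(11, 5)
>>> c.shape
(11, 31)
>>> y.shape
(5, 31, 11)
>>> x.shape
(5, 31)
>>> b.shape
(11, 31)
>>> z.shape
(11, 11)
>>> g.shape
(5, 11)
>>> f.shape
(11, 11)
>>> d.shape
(5, 11, 11)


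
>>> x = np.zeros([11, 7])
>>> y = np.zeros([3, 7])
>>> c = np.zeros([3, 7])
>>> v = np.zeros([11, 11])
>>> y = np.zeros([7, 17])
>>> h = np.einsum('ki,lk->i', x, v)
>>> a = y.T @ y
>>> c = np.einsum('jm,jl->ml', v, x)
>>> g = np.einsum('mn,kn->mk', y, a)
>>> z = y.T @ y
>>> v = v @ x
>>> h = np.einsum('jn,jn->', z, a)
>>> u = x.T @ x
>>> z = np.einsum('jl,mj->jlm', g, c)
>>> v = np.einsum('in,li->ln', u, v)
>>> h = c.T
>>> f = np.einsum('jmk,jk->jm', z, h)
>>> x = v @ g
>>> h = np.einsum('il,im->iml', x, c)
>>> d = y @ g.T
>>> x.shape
(11, 17)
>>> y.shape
(7, 17)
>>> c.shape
(11, 7)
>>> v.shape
(11, 7)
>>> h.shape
(11, 7, 17)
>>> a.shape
(17, 17)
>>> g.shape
(7, 17)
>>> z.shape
(7, 17, 11)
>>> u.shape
(7, 7)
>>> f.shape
(7, 17)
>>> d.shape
(7, 7)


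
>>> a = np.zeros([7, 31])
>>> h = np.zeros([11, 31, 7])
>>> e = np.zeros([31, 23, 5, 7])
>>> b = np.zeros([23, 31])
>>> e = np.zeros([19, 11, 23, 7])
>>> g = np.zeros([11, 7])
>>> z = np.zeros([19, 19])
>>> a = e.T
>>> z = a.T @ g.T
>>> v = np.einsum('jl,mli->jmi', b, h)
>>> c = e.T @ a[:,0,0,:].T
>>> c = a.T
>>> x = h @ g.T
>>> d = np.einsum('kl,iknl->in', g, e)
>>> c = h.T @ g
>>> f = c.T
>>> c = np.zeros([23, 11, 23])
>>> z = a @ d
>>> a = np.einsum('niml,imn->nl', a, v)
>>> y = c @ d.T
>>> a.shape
(7, 19)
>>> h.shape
(11, 31, 7)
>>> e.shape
(19, 11, 23, 7)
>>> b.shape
(23, 31)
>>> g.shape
(11, 7)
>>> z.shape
(7, 23, 11, 23)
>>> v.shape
(23, 11, 7)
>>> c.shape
(23, 11, 23)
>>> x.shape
(11, 31, 11)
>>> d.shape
(19, 23)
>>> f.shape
(7, 31, 7)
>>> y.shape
(23, 11, 19)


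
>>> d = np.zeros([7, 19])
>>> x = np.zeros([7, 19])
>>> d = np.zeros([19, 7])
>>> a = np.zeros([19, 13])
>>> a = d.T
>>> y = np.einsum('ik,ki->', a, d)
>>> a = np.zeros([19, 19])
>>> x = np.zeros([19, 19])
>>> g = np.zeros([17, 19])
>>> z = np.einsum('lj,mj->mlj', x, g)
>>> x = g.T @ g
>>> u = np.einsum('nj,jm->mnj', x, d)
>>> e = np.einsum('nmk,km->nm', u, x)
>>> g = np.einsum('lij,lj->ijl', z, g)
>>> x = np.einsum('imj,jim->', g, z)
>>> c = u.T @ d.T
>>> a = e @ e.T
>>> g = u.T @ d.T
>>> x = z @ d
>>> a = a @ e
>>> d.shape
(19, 7)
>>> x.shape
(17, 19, 7)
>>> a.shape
(7, 19)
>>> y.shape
()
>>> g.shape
(19, 19, 19)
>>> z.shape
(17, 19, 19)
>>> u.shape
(7, 19, 19)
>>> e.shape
(7, 19)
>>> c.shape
(19, 19, 19)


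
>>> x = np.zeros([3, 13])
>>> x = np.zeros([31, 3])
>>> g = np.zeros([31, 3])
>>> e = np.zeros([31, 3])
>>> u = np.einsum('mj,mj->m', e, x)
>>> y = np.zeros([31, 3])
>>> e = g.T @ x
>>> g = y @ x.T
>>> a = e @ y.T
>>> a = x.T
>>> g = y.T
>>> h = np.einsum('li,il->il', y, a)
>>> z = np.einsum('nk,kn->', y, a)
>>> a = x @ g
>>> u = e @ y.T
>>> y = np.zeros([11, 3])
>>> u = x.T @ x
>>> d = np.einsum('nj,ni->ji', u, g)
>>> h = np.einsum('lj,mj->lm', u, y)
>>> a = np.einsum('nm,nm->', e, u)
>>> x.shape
(31, 3)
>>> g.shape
(3, 31)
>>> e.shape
(3, 3)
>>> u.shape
(3, 3)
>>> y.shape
(11, 3)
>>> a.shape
()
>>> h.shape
(3, 11)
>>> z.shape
()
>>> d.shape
(3, 31)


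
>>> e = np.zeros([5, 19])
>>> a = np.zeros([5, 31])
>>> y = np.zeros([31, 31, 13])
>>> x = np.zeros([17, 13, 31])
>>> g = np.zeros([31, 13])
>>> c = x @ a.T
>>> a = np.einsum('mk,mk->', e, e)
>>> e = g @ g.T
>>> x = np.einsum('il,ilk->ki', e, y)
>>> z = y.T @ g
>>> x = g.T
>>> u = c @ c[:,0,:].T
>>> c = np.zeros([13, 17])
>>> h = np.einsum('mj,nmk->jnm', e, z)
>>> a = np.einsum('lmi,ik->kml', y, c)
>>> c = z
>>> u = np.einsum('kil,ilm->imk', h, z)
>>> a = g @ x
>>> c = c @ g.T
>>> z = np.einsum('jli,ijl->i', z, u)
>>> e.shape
(31, 31)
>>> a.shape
(31, 31)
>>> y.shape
(31, 31, 13)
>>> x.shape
(13, 31)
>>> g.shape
(31, 13)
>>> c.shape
(13, 31, 31)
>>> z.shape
(13,)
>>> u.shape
(13, 13, 31)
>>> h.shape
(31, 13, 31)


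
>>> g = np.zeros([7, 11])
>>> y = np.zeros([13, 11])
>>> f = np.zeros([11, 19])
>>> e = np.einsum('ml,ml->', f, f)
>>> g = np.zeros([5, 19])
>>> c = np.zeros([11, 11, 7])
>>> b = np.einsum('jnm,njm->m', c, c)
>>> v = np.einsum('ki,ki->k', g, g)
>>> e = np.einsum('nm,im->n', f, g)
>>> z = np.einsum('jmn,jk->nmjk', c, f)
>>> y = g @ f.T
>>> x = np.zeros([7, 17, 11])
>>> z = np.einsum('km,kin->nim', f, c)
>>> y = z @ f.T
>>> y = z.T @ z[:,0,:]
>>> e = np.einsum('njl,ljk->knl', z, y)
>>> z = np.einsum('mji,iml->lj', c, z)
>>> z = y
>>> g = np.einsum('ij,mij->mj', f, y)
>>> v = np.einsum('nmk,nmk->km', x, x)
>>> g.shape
(19, 19)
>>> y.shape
(19, 11, 19)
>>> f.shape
(11, 19)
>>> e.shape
(19, 7, 19)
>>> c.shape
(11, 11, 7)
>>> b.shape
(7,)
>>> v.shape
(11, 17)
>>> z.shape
(19, 11, 19)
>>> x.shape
(7, 17, 11)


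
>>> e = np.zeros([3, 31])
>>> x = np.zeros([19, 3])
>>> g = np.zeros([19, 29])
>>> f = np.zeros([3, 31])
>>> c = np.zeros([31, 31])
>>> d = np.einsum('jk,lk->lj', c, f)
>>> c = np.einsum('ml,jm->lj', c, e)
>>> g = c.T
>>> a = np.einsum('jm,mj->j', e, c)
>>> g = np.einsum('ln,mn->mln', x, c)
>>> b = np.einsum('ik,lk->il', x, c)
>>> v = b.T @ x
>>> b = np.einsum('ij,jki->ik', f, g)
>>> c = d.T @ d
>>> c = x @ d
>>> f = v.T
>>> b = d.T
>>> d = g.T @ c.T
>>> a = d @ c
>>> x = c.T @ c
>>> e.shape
(3, 31)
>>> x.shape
(31, 31)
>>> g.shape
(31, 19, 3)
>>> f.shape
(3, 31)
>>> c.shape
(19, 31)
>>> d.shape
(3, 19, 19)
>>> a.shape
(3, 19, 31)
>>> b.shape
(31, 3)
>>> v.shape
(31, 3)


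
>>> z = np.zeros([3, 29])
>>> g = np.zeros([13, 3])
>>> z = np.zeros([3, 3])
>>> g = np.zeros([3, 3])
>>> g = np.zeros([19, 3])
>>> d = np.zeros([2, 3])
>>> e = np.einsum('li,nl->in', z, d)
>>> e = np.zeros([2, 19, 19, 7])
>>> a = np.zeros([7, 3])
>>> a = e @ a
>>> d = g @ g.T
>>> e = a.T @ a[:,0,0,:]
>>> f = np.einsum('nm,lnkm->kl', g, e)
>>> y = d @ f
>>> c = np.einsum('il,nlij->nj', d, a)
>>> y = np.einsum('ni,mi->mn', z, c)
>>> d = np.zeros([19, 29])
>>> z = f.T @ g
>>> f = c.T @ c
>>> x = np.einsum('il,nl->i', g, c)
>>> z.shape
(3, 3)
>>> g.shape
(19, 3)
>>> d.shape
(19, 29)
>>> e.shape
(3, 19, 19, 3)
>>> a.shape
(2, 19, 19, 3)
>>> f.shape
(3, 3)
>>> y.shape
(2, 3)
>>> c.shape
(2, 3)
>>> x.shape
(19,)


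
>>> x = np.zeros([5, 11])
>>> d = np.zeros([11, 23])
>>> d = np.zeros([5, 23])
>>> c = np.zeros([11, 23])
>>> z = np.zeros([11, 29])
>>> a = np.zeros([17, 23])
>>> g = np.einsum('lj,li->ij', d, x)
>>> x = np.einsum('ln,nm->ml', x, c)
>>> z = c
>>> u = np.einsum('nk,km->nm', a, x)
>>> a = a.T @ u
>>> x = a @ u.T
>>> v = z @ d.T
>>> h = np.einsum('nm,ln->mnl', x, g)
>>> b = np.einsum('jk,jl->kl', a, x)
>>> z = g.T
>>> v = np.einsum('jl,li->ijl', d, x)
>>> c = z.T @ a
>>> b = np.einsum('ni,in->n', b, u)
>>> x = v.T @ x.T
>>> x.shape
(23, 5, 23)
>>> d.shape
(5, 23)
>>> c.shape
(11, 5)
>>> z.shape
(23, 11)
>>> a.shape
(23, 5)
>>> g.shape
(11, 23)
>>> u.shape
(17, 5)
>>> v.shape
(17, 5, 23)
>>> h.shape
(17, 23, 11)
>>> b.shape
(5,)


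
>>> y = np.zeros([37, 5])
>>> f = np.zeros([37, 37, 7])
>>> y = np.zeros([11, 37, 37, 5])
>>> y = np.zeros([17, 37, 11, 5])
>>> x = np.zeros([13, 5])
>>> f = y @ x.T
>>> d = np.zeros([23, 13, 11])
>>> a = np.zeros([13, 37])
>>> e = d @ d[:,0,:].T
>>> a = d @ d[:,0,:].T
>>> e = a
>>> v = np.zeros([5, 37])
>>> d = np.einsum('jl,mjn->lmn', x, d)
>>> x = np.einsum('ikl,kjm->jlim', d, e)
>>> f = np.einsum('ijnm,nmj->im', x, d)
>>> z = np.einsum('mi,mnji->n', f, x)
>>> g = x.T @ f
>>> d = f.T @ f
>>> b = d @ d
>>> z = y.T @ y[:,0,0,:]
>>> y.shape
(17, 37, 11, 5)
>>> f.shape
(13, 23)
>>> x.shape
(13, 11, 5, 23)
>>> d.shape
(23, 23)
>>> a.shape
(23, 13, 23)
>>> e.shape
(23, 13, 23)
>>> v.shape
(5, 37)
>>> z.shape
(5, 11, 37, 5)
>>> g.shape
(23, 5, 11, 23)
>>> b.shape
(23, 23)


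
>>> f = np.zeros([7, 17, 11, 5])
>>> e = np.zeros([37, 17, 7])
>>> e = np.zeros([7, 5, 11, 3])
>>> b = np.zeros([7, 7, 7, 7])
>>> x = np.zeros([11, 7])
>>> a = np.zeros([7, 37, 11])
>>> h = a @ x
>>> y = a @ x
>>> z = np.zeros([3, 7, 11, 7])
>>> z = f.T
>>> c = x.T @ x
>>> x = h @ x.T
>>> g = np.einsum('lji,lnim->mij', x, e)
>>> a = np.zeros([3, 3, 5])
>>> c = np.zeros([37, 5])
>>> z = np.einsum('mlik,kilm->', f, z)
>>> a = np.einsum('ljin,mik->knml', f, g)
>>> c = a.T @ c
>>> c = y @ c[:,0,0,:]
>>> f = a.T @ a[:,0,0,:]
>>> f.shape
(7, 3, 5, 7)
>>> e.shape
(7, 5, 11, 3)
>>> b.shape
(7, 7, 7, 7)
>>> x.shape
(7, 37, 11)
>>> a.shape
(37, 5, 3, 7)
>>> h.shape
(7, 37, 7)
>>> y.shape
(7, 37, 7)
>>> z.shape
()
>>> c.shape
(7, 37, 5)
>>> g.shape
(3, 11, 37)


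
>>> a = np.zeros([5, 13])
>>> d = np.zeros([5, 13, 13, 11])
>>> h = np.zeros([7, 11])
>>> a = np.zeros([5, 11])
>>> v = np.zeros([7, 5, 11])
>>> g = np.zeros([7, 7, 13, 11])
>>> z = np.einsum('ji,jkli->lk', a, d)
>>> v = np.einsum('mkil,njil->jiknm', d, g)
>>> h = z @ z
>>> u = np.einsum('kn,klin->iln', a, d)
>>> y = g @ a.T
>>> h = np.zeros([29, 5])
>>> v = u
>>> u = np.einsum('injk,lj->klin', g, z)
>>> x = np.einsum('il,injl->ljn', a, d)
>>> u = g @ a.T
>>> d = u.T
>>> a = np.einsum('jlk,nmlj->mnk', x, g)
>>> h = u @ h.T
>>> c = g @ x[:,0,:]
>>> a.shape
(7, 7, 13)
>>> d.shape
(5, 13, 7, 7)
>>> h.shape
(7, 7, 13, 29)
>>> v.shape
(13, 13, 11)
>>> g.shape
(7, 7, 13, 11)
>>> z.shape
(13, 13)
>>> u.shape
(7, 7, 13, 5)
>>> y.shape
(7, 7, 13, 5)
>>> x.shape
(11, 13, 13)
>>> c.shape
(7, 7, 13, 13)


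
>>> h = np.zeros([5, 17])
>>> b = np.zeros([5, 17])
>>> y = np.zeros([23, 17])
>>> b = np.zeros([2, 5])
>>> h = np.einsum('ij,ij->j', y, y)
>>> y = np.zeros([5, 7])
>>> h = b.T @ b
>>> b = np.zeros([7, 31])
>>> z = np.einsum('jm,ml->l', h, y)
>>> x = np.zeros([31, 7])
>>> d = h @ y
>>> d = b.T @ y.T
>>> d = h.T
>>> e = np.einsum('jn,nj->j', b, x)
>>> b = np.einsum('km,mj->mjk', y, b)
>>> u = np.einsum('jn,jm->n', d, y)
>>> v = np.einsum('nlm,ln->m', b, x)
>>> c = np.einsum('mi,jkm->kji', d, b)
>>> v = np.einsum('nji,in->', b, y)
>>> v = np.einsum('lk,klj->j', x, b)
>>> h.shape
(5, 5)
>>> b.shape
(7, 31, 5)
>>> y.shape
(5, 7)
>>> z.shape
(7,)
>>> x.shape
(31, 7)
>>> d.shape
(5, 5)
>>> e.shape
(7,)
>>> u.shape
(5,)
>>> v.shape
(5,)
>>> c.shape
(31, 7, 5)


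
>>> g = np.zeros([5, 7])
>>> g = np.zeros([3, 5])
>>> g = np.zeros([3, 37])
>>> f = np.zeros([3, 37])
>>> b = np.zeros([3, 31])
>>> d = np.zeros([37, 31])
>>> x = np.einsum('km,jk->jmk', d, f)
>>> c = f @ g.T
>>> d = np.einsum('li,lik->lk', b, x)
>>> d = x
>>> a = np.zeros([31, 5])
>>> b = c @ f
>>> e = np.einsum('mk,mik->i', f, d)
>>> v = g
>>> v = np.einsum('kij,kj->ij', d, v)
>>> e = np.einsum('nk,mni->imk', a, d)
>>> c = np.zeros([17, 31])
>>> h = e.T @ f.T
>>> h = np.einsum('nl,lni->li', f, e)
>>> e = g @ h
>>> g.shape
(3, 37)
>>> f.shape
(3, 37)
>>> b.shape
(3, 37)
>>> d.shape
(3, 31, 37)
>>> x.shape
(3, 31, 37)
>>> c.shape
(17, 31)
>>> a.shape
(31, 5)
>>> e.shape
(3, 5)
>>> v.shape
(31, 37)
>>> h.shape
(37, 5)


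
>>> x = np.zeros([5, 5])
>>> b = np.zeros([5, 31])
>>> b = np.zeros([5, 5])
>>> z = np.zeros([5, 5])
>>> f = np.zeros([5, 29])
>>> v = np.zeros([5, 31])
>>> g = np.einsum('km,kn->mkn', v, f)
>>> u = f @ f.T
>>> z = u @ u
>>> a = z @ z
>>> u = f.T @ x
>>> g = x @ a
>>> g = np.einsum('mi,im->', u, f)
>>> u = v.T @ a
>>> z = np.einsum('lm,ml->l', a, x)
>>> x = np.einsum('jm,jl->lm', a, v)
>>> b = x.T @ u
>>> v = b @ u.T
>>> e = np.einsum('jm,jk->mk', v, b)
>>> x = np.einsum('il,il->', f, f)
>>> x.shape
()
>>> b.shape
(5, 5)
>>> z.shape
(5,)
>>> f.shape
(5, 29)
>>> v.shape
(5, 31)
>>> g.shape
()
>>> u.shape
(31, 5)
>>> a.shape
(5, 5)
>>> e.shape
(31, 5)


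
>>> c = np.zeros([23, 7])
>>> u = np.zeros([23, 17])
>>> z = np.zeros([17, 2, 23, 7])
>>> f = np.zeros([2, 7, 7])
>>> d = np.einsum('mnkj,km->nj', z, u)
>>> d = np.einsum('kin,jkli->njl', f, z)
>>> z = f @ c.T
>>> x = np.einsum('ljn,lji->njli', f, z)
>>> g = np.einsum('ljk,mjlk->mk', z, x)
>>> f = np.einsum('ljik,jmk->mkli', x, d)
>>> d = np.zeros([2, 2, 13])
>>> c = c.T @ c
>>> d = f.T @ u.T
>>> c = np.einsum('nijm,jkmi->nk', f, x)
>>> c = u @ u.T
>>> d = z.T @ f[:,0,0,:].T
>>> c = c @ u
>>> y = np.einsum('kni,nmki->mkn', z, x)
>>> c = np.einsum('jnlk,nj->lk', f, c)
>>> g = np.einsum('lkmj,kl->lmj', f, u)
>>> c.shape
(7, 2)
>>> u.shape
(23, 17)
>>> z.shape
(2, 7, 23)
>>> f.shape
(17, 23, 7, 2)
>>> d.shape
(23, 7, 17)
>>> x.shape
(7, 7, 2, 23)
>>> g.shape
(17, 7, 2)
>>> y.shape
(7, 2, 7)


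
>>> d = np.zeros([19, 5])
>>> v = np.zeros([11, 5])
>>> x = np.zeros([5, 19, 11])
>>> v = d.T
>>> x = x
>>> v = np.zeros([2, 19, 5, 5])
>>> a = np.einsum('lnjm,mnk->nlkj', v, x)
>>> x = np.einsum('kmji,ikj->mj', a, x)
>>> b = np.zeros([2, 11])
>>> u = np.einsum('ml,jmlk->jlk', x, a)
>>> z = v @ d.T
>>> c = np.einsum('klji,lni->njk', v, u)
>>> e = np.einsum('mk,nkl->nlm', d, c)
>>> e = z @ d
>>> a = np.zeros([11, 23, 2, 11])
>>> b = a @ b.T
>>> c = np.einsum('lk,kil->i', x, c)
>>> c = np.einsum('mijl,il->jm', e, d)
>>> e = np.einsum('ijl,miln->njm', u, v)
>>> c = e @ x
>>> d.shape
(19, 5)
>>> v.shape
(2, 19, 5, 5)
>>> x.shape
(2, 11)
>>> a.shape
(11, 23, 2, 11)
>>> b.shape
(11, 23, 2, 2)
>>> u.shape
(19, 11, 5)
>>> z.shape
(2, 19, 5, 19)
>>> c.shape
(5, 11, 11)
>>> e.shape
(5, 11, 2)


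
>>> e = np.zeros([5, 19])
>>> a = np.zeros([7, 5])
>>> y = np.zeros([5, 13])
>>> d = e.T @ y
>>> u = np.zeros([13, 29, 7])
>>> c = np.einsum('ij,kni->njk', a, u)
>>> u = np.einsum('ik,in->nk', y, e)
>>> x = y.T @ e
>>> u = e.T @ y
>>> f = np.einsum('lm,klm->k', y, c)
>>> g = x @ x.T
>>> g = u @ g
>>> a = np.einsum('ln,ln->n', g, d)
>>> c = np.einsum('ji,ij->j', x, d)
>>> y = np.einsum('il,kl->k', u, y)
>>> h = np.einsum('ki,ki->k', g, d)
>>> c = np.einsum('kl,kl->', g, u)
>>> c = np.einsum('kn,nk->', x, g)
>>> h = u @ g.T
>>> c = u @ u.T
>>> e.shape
(5, 19)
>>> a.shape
(13,)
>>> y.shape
(5,)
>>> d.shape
(19, 13)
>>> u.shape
(19, 13)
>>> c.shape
(19, 19)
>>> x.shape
(13, 19)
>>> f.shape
(29,)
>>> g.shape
(19, 13)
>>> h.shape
(19, 19)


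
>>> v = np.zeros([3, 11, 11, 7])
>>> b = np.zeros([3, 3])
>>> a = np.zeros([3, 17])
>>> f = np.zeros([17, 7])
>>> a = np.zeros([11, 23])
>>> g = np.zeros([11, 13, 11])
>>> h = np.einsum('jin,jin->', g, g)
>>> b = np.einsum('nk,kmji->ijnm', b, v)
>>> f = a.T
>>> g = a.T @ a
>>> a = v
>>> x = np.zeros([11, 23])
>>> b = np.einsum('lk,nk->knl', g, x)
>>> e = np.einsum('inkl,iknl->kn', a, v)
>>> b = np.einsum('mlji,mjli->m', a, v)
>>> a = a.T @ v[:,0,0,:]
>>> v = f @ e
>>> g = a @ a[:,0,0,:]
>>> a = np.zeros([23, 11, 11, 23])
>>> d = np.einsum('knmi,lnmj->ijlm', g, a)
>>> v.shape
(23, 11)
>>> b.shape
(3,)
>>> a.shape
(23, 11, 11, 23)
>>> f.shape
(23, 11)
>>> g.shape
(7, 11, 11, 7)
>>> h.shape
()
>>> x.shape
(11, 23)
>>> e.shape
(11, 11)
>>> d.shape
(7, 23, 23, 11)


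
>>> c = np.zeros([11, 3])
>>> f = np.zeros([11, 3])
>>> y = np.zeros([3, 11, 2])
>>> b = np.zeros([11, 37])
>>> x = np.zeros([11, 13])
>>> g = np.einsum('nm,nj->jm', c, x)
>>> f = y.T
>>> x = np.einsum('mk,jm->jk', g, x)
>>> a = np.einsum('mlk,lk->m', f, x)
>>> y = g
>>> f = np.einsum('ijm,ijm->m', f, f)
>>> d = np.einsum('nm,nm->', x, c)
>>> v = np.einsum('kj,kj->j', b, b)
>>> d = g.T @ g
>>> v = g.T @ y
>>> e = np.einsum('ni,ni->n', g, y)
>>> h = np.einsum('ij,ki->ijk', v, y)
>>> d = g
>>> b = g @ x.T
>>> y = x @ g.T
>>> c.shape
(11, 3)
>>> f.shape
(3,)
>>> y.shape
(11, 13)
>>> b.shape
(13, 11)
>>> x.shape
(11, 3)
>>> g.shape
(13, 3)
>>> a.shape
(2,)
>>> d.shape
(13, 3)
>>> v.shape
(3, 3)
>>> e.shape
(13,)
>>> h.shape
(3, 3, 13)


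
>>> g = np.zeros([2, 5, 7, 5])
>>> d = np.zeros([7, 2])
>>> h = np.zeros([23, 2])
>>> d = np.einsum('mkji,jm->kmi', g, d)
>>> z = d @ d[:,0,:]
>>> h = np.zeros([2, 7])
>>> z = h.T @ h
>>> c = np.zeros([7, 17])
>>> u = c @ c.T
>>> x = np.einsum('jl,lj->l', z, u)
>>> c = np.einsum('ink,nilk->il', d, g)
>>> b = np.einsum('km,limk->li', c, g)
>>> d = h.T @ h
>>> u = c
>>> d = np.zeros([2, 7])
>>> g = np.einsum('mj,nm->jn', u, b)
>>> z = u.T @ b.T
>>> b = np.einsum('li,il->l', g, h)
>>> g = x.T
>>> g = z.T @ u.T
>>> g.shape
(2, 5)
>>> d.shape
(2, 7)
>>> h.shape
(2, 7)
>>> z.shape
(7, 2)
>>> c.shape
(5, 7)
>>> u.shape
(5, 7)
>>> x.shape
(7,)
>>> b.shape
(7,)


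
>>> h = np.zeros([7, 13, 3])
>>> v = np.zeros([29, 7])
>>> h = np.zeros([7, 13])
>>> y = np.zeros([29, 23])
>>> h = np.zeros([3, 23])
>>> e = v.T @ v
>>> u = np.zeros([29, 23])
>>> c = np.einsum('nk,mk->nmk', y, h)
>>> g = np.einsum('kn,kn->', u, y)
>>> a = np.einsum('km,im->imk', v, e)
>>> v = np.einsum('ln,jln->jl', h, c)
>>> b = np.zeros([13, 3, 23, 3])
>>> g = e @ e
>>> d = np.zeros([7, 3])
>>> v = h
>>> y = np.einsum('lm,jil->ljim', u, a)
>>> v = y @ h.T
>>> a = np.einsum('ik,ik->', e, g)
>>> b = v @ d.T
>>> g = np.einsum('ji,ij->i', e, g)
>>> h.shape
(3, 23)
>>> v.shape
(29, 7, 7, 3)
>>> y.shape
(29, 7, 7, 23)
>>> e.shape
(7, 7)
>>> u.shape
(29, 23)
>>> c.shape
(29, 3, 23)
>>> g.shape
(7,)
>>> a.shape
()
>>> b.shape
(29, 7, 7, 7)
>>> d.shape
(7, 3)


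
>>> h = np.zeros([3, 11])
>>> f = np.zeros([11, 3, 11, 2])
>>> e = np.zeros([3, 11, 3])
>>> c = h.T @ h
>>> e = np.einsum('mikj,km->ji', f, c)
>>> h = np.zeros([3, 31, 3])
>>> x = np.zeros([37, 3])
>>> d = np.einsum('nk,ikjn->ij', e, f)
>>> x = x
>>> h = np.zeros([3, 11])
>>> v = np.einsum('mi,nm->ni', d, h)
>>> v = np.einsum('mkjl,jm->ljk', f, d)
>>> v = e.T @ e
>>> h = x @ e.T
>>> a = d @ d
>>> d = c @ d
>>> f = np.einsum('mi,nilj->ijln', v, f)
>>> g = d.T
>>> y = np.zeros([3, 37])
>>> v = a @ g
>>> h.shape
(37, 2)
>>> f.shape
(3, 2, 11, 11)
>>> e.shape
(2, 3)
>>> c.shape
(11, 11)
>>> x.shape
(37, 3)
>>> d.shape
(11, 11)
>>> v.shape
(11, 11)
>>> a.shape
(11, 11)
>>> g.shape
(11, 11)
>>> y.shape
(3, 37)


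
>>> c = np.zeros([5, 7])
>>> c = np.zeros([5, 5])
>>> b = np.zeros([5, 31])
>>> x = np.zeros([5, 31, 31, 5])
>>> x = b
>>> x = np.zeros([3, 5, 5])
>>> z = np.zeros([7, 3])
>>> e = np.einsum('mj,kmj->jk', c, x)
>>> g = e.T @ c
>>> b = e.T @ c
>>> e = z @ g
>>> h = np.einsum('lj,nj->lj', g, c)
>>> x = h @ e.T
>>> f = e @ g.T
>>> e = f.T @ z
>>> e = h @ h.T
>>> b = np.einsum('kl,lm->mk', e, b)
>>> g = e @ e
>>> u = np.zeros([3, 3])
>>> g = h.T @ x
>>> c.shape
(5, 5)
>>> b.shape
(5, 3)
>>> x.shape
(3, 7)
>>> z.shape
(7, 3)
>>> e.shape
(3, 3)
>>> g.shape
(5, 7)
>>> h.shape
(3, 5)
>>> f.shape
(7, 3)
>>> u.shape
(3, 3)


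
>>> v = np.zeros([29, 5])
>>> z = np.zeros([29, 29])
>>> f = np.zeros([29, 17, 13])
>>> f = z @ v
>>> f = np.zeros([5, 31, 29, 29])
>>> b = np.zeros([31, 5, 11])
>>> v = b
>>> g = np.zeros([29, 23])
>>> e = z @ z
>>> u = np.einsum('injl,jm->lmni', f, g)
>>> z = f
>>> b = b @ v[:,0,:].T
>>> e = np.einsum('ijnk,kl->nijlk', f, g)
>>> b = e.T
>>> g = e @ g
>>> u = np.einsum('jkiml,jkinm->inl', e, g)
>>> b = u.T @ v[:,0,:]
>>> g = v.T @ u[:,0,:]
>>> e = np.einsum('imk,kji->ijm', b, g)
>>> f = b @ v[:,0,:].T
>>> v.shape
(31, 5, 11)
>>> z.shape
(5, 31, 29, 29)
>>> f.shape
(29, 23, 31)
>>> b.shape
(29, 23, 11)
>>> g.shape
(11, 5, 29)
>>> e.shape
(29, 5, 23)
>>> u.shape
(31, 23, 29)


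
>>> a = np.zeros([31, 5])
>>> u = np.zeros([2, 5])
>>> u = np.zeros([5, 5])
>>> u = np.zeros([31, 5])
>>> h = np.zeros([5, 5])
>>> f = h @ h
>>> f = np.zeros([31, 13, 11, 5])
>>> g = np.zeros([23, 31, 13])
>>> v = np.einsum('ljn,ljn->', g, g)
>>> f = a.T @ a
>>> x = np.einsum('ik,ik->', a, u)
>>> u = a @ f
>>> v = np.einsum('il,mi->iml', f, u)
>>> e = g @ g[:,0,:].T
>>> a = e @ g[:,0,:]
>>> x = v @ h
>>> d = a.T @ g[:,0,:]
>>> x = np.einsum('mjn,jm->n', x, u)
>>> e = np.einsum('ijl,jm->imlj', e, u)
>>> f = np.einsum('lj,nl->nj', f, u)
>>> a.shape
(23, 31, 13)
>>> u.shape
(31, 5)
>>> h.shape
(5, 5)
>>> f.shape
(31, 5)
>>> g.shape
(23, 31, 13)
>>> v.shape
(5, 31, 5)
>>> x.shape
(5,)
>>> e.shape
(23, 5, 23, 31)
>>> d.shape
(13, 31, 13)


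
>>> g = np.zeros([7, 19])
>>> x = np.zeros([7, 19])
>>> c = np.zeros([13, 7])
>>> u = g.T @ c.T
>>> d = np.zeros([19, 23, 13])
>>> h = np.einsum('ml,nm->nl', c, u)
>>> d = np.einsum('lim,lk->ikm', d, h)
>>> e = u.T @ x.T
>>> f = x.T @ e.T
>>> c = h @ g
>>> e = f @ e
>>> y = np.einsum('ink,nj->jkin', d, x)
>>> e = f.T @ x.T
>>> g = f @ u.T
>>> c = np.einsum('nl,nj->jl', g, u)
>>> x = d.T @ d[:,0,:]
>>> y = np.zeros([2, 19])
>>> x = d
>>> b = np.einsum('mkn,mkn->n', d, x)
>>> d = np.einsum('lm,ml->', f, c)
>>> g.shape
(19, 19)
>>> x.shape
(23, 7, 13)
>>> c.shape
(13, 19)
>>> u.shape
(19, 13)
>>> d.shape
()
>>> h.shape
(19, 7)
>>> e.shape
(13, 7)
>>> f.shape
(19, 13)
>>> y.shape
(2, 19)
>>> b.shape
(13,)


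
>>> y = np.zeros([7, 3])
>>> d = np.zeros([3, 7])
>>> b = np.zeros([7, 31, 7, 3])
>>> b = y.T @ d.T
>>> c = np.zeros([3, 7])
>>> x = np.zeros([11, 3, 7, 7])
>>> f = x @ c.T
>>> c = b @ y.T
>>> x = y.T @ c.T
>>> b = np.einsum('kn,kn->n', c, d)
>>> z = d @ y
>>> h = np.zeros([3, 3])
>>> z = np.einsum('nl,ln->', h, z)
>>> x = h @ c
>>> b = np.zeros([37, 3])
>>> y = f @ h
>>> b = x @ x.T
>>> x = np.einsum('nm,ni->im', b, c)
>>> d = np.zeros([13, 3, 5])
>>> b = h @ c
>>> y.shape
(11, 3, 7, 3)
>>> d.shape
(13, 3, 5)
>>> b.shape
(3, 7)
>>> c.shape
(3, 7)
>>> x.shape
(7, 3)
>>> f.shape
(11, 3, 7, 3)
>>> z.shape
()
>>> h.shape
(3, 3)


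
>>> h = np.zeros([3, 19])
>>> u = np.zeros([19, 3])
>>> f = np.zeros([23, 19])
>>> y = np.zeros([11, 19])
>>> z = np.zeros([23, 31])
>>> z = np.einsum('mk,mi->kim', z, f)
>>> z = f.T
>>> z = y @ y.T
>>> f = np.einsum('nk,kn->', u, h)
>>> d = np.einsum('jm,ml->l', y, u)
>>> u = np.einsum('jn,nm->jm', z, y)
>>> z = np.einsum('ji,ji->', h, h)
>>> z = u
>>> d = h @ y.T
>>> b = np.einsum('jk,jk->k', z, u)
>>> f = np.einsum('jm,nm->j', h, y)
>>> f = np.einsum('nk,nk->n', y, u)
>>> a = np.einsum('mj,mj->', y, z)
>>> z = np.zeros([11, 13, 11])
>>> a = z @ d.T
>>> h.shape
(3, 19)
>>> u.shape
(11, 19)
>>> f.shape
(11,)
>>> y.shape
(11, 19)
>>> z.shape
(11, 13, 11)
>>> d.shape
(3, 11)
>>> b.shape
(19,)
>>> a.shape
(11, 13, 3)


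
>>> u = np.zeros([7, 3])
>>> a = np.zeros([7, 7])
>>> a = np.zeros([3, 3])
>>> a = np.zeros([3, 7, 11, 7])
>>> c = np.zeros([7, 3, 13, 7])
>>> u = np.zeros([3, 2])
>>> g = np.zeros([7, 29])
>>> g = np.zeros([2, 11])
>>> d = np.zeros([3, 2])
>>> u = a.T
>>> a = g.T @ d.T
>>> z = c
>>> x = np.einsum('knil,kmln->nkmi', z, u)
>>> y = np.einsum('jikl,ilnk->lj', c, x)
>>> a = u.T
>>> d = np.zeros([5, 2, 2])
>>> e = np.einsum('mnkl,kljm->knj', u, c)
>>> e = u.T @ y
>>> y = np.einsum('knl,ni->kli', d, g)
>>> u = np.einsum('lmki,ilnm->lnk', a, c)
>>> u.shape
(3, 13, 11)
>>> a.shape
(3, 7, 11, 7)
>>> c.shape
(7, 3, 13, 7)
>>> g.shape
(2, 11)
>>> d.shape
(5, 2, 2)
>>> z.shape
(7, 3, 13, 7)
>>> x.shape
(3, 7, 11, 13)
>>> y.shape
(5, 2, 11)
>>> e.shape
(3, 7, 11, 7)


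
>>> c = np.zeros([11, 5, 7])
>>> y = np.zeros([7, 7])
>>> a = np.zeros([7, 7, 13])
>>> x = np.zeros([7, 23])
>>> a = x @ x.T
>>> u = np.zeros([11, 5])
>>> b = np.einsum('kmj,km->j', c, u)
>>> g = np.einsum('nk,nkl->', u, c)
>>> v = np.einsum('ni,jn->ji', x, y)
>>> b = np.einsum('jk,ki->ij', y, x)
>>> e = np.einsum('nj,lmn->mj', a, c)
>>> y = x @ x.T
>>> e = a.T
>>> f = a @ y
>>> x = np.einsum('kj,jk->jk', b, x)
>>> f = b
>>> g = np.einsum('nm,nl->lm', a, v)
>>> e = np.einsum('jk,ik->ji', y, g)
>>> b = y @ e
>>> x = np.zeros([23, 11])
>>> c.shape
(11, 5, 7)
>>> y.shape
(7, 7)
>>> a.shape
(7, 7)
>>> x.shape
(23, 11)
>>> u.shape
(11, 5)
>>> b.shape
(7, 23)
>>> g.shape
(23, 7)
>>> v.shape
(7, 23)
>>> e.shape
(7, 23)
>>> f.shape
(23, 7)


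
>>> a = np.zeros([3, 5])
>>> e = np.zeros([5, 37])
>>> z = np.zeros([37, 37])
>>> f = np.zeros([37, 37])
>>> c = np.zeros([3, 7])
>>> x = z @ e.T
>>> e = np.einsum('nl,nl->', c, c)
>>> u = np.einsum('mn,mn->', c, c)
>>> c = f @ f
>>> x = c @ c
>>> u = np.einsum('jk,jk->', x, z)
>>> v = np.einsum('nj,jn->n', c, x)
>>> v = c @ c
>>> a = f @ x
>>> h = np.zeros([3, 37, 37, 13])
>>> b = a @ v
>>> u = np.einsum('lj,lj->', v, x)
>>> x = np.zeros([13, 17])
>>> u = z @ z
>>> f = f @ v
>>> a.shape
(37, 37)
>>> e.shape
()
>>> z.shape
(37, 37)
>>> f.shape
(37, 37)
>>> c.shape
(37, 37)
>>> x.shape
(13, 17)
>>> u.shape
(37, 37)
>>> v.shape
(37, 37)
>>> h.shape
(3, 37, 37, 13)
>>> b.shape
(37, 37)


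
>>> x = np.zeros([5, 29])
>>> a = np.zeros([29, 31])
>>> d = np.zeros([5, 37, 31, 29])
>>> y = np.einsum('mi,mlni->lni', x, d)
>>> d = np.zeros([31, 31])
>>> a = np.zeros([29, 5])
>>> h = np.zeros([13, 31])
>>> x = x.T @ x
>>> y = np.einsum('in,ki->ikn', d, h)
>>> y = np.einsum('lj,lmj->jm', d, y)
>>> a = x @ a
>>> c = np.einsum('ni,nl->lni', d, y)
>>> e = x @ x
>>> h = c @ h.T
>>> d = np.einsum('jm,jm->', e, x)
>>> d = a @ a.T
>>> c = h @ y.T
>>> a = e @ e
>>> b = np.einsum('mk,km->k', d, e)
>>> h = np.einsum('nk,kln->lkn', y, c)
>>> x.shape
(29, 29)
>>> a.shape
(29, 29)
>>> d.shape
(29, 29)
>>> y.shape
(31, 13)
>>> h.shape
(31, 13, 31)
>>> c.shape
(13, 31, 31)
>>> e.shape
(29, 29)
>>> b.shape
(29,)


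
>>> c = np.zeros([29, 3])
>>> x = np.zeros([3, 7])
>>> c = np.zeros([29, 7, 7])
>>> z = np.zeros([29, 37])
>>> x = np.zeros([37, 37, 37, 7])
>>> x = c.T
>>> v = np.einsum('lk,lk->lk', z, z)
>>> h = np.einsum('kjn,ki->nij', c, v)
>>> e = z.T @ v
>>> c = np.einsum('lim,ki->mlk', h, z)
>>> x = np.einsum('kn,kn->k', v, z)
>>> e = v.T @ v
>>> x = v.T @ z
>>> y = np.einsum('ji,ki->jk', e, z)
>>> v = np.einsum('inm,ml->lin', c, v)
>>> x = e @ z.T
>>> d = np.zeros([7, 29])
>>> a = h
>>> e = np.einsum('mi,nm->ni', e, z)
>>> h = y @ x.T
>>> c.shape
(7, 7, 29)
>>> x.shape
(37, 29)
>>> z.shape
(29, 37)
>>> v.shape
(37, 7, 7)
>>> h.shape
(37, 37)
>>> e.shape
(29, 37)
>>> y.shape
(37, 29)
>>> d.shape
(7, 29)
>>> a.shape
(7, 37, 7)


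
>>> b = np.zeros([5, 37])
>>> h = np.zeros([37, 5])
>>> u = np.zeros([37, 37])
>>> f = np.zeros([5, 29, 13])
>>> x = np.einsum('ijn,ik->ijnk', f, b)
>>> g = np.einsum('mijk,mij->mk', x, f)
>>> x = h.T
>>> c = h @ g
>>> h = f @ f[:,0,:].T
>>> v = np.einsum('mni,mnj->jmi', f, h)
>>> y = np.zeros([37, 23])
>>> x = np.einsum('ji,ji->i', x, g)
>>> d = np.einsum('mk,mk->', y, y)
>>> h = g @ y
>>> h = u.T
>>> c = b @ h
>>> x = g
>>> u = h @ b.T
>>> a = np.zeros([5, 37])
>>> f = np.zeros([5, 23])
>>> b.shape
(5, 37)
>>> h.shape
(37, 37)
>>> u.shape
(37, 5)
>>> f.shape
(5, 23)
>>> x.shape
(5, 37)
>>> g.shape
(5, 37)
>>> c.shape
(5, 37)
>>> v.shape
(5, 5, 13)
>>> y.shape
(37, 23)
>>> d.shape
()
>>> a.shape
(5, 37)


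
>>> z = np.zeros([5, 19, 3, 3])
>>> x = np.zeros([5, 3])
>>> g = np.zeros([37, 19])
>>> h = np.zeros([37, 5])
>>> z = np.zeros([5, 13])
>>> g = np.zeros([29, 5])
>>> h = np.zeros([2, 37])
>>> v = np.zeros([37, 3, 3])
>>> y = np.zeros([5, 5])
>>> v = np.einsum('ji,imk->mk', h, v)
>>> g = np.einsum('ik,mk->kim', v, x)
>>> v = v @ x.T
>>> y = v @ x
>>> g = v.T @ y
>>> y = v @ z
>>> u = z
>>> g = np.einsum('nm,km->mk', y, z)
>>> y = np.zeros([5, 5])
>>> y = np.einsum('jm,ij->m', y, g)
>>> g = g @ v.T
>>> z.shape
(5, 13)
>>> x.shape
(5, 3)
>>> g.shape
(13, 3)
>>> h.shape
(2, 37)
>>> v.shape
(3, 5)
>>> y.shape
(5,)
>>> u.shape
(5, 13)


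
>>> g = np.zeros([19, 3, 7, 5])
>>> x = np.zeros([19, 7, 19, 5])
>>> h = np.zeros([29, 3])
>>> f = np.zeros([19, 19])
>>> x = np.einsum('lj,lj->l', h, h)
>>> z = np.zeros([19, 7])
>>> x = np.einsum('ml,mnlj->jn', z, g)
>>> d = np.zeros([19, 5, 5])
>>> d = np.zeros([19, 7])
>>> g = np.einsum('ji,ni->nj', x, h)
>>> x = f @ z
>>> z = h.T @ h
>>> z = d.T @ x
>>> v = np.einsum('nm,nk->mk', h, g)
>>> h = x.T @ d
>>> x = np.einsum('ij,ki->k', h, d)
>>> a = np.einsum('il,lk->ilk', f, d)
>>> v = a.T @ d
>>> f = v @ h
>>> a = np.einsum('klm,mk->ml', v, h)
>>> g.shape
(29, 5)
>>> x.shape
(19,)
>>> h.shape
(7, 7)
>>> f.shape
(7, 19, 7)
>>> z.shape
(7, 7)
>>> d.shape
(19, 7)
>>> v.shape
(7, 19, 7)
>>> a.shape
(7, 19)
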